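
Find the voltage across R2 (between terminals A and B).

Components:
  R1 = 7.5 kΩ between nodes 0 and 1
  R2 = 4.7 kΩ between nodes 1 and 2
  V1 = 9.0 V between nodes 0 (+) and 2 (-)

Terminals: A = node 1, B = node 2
R1 and R2 are in series across V1 (node 0 → node 1 → node 2), and the output A–B is taken across R2, so this is a voltage divider.
Series current: I = V1/(R1 + R2) = 9/(7500 + 4700) = 9/12200 = 0.0007377 A
V_R2 = I × R2 = V1 × R2/(R1 + R2) = 9 × 4700/12200 = 3.467 V

Final answer: 3.467 V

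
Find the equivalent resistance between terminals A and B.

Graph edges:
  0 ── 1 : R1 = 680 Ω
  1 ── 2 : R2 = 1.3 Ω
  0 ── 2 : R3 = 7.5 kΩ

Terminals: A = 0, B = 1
Reduce the network between node 0 (A) and node 1 (B) by series/parallel combination:
  Rs1 = R3 + R2 (series, joined only at node 2) = 7500 + 1.3 = 7501 Ω
  Rp1 = R1 ‖ Rs1 (parallel, both between nodes 0 and 1) = 1/(1/680 + 1/7501) = 623.5 Ω
R_eq = 623.5 Ω

Final answer: 623.5 Ω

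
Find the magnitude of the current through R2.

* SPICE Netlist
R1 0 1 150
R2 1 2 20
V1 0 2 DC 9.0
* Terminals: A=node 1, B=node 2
Nodal analysis, taking node 2 as the 0 V reference.
Source V1 fixes V_0 = 9 V.
KCL at each unknown node (sum of currents leaving = 0; resistances in Ω):
  Node 1: (V_1 - 9)/150 + (V_1 - 0)/20 = 0
Collecting terms: 0.05667 × V_1 = 0.06  =>  V_1 = 1.059 V
I_R2 = (V_1 - V_2)/R2 = (1.059 - 0)/20 = 0.05294 A
|I_R2| = 0.05294 A

Final answer: |I_R2| = 0.05294 A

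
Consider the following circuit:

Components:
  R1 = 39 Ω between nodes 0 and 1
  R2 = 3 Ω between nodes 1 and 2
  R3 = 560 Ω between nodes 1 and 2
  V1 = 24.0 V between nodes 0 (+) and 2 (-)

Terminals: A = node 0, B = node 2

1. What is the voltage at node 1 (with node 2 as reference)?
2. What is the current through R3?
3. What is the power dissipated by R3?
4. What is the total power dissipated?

Nodal analysis, taking node 2 as the 0 V reference.
Source V1 fixes V_0 = 24 V.
KCL at each unknown node (sum of currents leaving = 0; resistances in Ω):
  Node 1: (V_1 - 24)/39 + (V_1 - 0)/3 + (V_1 - 0)/560 = 0
Collecting terms: 0.3608 × V_1 = 0.6154  =>  V_1 = 1.706 V
Part 1:
  Read off the nodal solution: V_1 = 1.706 V
Part 2:
  I_R3 = (V_1 - V_2)/R3 = (1.706 - 0)/560 = 0.003046 A
  Magnitude: I_R3 = 0.003046 A
Part 3:
  I_R3 = (V_1 - V_2)/R3 = (1.706 - 0)/560 = 0.003046 A
  P_R3 = I_R3² × R3 = (0.003046)² × 560 = 0.005196 W
Part 4:
  Power in each resistor, P = (ΔV)²/R:
    P_R1 = (24 - 1.706)²/39 = 12.74 W
    P_R2 = (1.706 - 0)²/3 = 0.9699 W
    P_R3 = (1.706 - 0)²/560 = 0.005196 W
  P_total = P_R1 + P_R2 + P_R3 = 13.72 W

Final answers:
1. V_1 = 1.706 V
2. I_R3 = 0.003046 A
3. P_R3 = 0.005196 W
4. P_total = 13.72 W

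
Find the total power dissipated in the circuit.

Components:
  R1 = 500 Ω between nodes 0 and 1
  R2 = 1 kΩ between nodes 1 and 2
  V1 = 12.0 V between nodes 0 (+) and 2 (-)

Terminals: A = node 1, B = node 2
Nodal analysis, taking node 2 as the 0 V reference.
Source V1 fixes V_0 = 12 V.
KCL at each unknown node (sum of currents leaving = 0; resistances in Ω):
  Node 1: (V_1 - 12)/500 + (V_1 - 0)/1000 = 0
Collecting terms: 0.003 × V_1 = 0.024  =>  V_1 = 8 V
Power in each resistor, P = (ΔV)²/R:
  P_R1 = (12 - 8)²/500 = 0.032 W
  P_R2 = (8 - 0)²/1000 = 0.064 W
P_total = P_R1 + P_R2 = 0.096 W

Final answer: 0.096 W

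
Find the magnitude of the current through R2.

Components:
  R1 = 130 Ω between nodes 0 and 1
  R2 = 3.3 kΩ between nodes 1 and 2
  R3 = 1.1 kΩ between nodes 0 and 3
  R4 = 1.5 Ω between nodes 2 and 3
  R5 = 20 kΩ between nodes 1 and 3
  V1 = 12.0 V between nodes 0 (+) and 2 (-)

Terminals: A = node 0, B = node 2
Nodal analysis, taking node 2 as the 0 V reference.
Source V1 fixes V_0 = 12 V.
KCL at each unknown node (sum of currents leaving = 0; resistances in Ω):
  Node 1: (V_1 - 12)/130 + (V_1 - 0)/3300 + (V_1 - V_3)/20000 = 0
  Node 3: (V_3 - 12)/1100 + (V_3 - 0)/1.5 + (V_3 - V_1)/20000 = 0
Collecting terms (coefficients in siemens):
  0.008045·V_1 - 0.00005·V_3 = 0.09231
  0.6676·V_3 - 0.00005·V_1 = 0.01091
Determinant D = (0.008045)(0.6676) - (-0.00005)(-0.00005) = 0.005371
V_1 = [(0.09231)(0.6676) - (-0.00005)(0.01091)]/D = 11.47 V
V_3 = [(0.008045)(0.01091) - (0.09231)(-0.00005)]/D = 0.0172 V
I_R2 = (V_1 - V_2)/R2 = (11.47 - 0)/3300 = 0.003477 A
|I_R2| = 0.003477 A

Final answer: |I_R2| = 0.003477 A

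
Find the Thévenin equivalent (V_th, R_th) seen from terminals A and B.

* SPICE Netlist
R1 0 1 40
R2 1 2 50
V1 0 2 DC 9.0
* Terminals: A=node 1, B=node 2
Step 1 — V_th is the open-circuit voltage V_A - V_B (nothing connected across the terminals).
Nodal analysis, taking node 2 as the 0 V reference.
Source V1 fixes V_0 = 9 V.
KCL at each unknown node (sum of currents leaving = 0; resistances in Ω):
  Node 1: (V_1 - 9)/40 + (V_1 - 0)/50 = 0
Collecting terms: 0.045 × V_1 = 0.225  =>  V_1 = 5 V
V_th = V_1 - V_2 = 5 - 0 = 5 V
Step 2 — R_th: zero the source — replace V1 by a short circuit (node 2 merges into node 0) — and find the resistance seen between A (node 1) and B (node 0).
Reduce the network between node 1 (A) and node 0 (B) by series/parallel combination:
  Rp1 = R1 ‖ R2 (parallel, both between nodes 0 and 1) = 1/(1/40 + 1/50) = 22.22 Ω
R_th = 22.22 Ω

Final answer: V_th = 5 V, R_th = 22.22 Ω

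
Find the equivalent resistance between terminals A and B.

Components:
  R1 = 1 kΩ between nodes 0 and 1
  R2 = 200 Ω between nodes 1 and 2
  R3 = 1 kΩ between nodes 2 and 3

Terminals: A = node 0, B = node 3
Reduce the network between node 0 (A) and node 3 (B) by series/parallel combination:
  Rs1 = R1 + R2 (series, joined only at node 1) = 1000 + 200 = 1200 Ω
  Rs2 = R3 + Rs1 (series, joined only at node 2) = 1000 + 1200 = 2200 Ω
R_eq = 2.2 kΩ

Final answer: 2.2 kΩ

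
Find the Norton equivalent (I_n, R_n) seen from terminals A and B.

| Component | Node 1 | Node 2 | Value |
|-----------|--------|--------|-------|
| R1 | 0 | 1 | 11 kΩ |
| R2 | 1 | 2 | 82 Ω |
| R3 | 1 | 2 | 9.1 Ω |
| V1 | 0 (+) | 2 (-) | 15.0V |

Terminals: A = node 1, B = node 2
Find the Thévenin equivalent first; then I_n = V_th/R_th and R_n = R_th.
Step 1 — V_th is the open-circuit voltage V_A - V_B (nothing connected across the terminals).
Nodal analysis, taking node 2 as the 0 V reference.
Source V1 fixes V_0 = 15 V.
KCL at each unknown node (sum of currents leaving = 0; resistances in Ω):
  Node 1: (V_1 - 15)/11000 + (V_1 - 0)/82 + (V_1 - 0)/9.1 = 0
Collecting terms: 0.1222 × V_1 = 0.001364  =>  V_1 = 0.01116 V
V_th = V_1 - V_2 = 0.01116 - 0 = 0.01116 V
Step 2 — R_th: zero the source — replace V1 by a short circuit (node 2 merges into node 0) — and find the resistance seen between A (node 1) and B (node 0).
Reduce the network between node 1 (A) and node 0 (B) by series/parallel combination:
  Rp1 = R1 ‖ R2 ‖ R3 (parallel, all between nodes 0 and 1) = 1/(1/11000 + 1/82 + 1/9.1) = 8.185 Ω
R_th = 8.185 Ω
I_n = V_th/R_th = 0.01116/8.185 = 0.001364 A, and R_n = R_th = 8.185 Ω

Final answer: I_n = 0.001364 A, R_n = 8.185 Ω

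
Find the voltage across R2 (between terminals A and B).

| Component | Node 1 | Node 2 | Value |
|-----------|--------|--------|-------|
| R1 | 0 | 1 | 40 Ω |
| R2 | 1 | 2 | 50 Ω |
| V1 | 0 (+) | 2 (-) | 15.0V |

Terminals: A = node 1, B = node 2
R1 and R2 are in series across V1 (node 0 → node 1 → node 2), and the output A–B is taken across R2, so this is a voltage divider.
Series current: I = V1/(R1 + R2) = 15/(40 + 50) = 15/90 = 0.1667 A
V_R2 = I × R2 = V1 × R2/(R1 + R2) = 15 × 50/90 = 8.333 V

Final answer: 8.333 V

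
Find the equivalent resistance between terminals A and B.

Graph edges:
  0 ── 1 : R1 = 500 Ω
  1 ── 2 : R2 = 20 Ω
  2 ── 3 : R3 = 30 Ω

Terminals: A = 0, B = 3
Reduce the network between node 0 (A) and node 3 (B) by series/parallel combination:
  Rs1 = R1 + R2 (series, joined only at node 1) = 500 + 20 = 520 Ω
  Rs2 = R3 + Rs1 (series, joined only at node 2) = 30 + 520 = 550 Ω
R_eq = 550 Ω

Final answer: 550 Ω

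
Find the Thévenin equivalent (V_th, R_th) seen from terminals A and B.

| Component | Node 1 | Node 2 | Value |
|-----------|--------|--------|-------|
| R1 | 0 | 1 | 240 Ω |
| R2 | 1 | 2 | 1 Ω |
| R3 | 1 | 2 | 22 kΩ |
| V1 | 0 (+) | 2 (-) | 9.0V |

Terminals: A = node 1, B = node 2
Step 1 — V_th is the open-circuit voltage V_A - V_B (nothing connected across the terminals).
Nodal analysis, taking node 2 as the 0 V reference.
Source V1 fixes V_0 = 9 V.
KCL at each unknown node (sum of currents leaving = 0; resistances in Ω):
  Node 1: (V_1 - 9)/240 + (V_1 - 0)/1 + (V_1 - 0)/22000 = 0
Collecting terms: 1.004 × V_1 = 0.0375  =>  V_1 = 0.03734 V
V_th = V_1 - V_2 = 0.03734 - 0 = 0.03734 V
Step 2 — R_th: zero the source — replace V1 by a short circuit (node 2 merges into node 0) — and find the resistance seen between A (node 1) and B (node 0).
Reduce the network between node 1 (A) and node 0 (B) by series/parallel combination:
  Rp1 = R1 ‖ R2 ‖ R3 (parallel, all between nodes 0 and 1) = 1/(1/240 + 1/1 + 1/22000) = 0.9958 Ω
R_th = 0.9958 Ω

Final answer: V_th = 0.03734 V, R_th = 0.9958 Ω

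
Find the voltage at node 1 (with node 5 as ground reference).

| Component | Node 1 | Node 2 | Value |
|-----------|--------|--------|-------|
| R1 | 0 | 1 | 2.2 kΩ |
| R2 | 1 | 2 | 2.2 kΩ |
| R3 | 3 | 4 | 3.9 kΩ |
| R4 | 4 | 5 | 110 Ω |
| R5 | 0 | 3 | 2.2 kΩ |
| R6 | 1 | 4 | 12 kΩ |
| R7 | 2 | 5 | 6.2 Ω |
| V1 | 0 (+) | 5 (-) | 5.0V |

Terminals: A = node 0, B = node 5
Nodal analysis, taking node 5 as the 0 V reference.
Source V1 fixes V_0 = 5 V.
KCL at each unknown node (sum of currents leaving = 0; resistances in Ω):
  Node 1: (V_1 - 5)/2200 + (V_1 - V_2)/2200 + (V_1 - V_4)/12000 = 0
  Node 2: (V_2 - V_1)/2200 + (V_2 - 0)/6.2 = 0
  Node 3: (V_3 - V_4)/3900 + (V_3 - 5)/2200 = 0
  Node 4: (V_4 - V_3)/3900 + (V_4 - 0)/110 + (V_4 - V_1)/12000 = 0
Collecting terms (coefficients in siemens):
  0.0009924·V_1 - 0.0004545·V_2 - 0.00008333·V_4 = 0.002273
  0.1617·V_2 - 0.0004545·V_1 = 0
  0.000711·V_3 - 0.0002564·V_4 = 0.002273
  0.009431·V_4 - 0.00008333·V_1 - 0.0002564·V_3 = 0
Solving these 4 simultaneous equations (Gaussian elimination) gives:
  V_1 = 2.302 V, V_2 = 0.00647 V, V_3 = 3.236 V, V_4 = 0.1083 V
The requested potential is V_1 = 2.302 V.

Final answer: V_1 = 2.302 V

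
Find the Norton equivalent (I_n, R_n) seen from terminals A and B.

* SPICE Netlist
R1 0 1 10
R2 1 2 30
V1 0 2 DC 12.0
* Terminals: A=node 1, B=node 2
Find the Thévenin equivalent first; then I_n = V_th/R_th and R_n = R_th.
Step 1 — V_th is the open-circuit voltage V_A - V_B (nothing connected across the terminals).
Nodal analysis, taking node 2 as the 0 V reference.
Source V1 fixes V_0 = 12 V.
KCL at each unknown node (sum of currents leaving = 0; resistances in Ω):
  Node 1: (V_1 - 12)/10 + (V_1 - 0)/30 = 0
Collecting terms: 0.1333 × V_1 = 1.2  =>  V_1 = 9 V
V_th = V_1 - V_2 = 9 - 0 = 9 V
Step 2 — R_th: zero the source — replace V1 by a short circuit (node 2 merges into node 0) — and find the resistance seen between A (node 1) and B (node 0).
Reduce the network between node 1 (A) and node 0 (B) by series/parallel combination:
  Rp1 = R1 ‖ R2 (parallel, both between nodes 0 and 1) = 1/(1/10 + 1/30) = 7.5 Ω
R_th = 7.5 Ω
I_n = V_th/R_th = 9/7.5 = 1.2 A, and R_n = R_th = 7.5 Ω

Final answer: I_n = 1.2 A, R_n = 7.5 Ω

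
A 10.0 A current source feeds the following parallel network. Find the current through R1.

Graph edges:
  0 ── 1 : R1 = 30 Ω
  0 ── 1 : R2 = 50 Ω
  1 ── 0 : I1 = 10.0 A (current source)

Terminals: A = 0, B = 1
All resistors sit directly between nodes 0 and 1, so they are in parallel and share one voltage V; the full source current 10 A splits among them.
1/R_par = 1/30 + 1/50 = 0.05333 S  =>  R_par = 18.75 Ω
V = I × R_par = 10 × 18.75 = 187.5 V
I_R1 = V/R1 = 187.5/30 = 6.25 A

Final answer: 6.25 A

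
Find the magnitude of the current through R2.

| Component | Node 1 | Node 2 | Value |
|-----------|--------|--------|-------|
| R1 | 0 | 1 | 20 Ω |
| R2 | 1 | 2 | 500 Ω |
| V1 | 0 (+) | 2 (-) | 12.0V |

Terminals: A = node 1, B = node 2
Nodal analysis, taking node 2 as the 0 V reference.
Source V1 fixes V_0 = 12 V.
KCL at each unknown node (sum of currents leaving = 0; resistances in Ω):
  Node 1: (V_1 - 12)/20 + (V_1 - 0)/500 = 0
Collecting terms: 0.052 × V_1 = 0.6  =>  V_1 = 11.54 V
I_R2 = (V_1 - V_2)/R2 = (11.54 - 0)/500 = 0.02308 A
|I_R2| = 0.02308 A

Final answer: |I_R2| = 0.02308 A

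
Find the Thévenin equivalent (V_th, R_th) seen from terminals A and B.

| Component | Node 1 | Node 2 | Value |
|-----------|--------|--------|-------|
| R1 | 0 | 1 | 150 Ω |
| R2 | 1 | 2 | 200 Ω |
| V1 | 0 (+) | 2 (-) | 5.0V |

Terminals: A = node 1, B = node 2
Step 1 — V_th is the open-circuit voltage V_A - V_B (nothing connected across the terminals).
Nodal analysis, taking node 2 as the 0 V reference.
Source V1 fixes V_0 = 5 V.
KCL at each unknown node (sum of currents leaving = 0; resistances in Ω):
  Node 1: (V_1 - 5)/150 + (V_1 - 0)/200 = 0
Collecting terms: 0.01167 × V_1 = 0.03333  =>  V_1 = 2.857 V
V_th = V_1 - V_2 = 2.857 - 0 = 2.857 V
Step 2 — R_th: zero the source — replace V1 by a short circuit (node 2 merges into node 0) — and find the resistance seen between A (node 1) and B (node 0).
Reduce the network between node 1 (A) and node 0 (B) by series/parallel combination:
  Rp1 = R1 ‖ R2 (parallel, both between nodes 0 and 1) = 1/(1/150 + 1/200) = 85.71 Ω
R_th = 85.71 Ω

Final answer: V_th = 2.857 V, R_th = 85.71 Ω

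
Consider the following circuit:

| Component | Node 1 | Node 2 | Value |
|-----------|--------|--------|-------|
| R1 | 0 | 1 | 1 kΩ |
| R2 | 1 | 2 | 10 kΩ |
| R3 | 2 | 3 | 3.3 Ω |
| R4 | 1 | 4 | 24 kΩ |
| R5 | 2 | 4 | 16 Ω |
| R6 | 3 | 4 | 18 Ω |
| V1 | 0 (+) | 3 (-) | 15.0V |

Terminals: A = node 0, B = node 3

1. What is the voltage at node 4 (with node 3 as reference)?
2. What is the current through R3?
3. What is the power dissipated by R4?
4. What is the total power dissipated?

Nodal analysis, taking node 3 as the 0 V reference.
Source V1 fixes V_0 = 15 V.
KCL at each unknown node (sum of currents leaving = 0; resistances in Ω):
  Node 1: (V_1 - 15)/1000 + (V_1 - V_2)/10000 + (V_1 - V_4)/24000 = 0
  Node 2: (V_2 - V_1)/10000 + (V_2 - 0)/3.3 + (V_2 - V_4)/16 = 0
  Node 4: (V_4 - V_1)/24000 + (V_4 - V_2)/16 + (V_4 - 0)/18 = 0
Collecting terms (coefficients in siemens):
  0.001142·V_1 - 0.0001·V_2 - 0.00004167·V_4 = 0.015
  0.3656·V_2 - 0.0001·V_1 - 0.0625·V_4 = 0
  0.1181·V_4 - 0.00004167·V_1 - 0.0625·V_2 = 0
Solving these 3 simultaneous equations (Gaussian elimination) gives:
  V_1 = 13.14 V, V_2 = 0.004822 V, V_4 = 0.007188 V
Part 1:
  Read off the nodal solution: V_4 = 0.007188 V
Part 2:
  I_R3 = (V_2 - V_3)/R3 = (0.004822 - 0)/3.3 = 0.001461 A
  Magnitude: I_R3 = 0.001461 A
Part 3:
  I_R4 = (V_1 - V_4)/R4 = (13.14 - 0.007188)/24000 = 0.0005472 A
  P_R4 = I_R4² × R4 = (0.0005472)² × 24000 = 0.007186 W
Part 4:
  Power in each resistor, P = (ΔV)²/R:
    P_R1 = (15 - 13.14)²/1000 = 0.003462 W
    P_R2 = (13.14 - 0.004822)²/10000 = 0.01725 W
    P_R3 = (0.004822 - 0)²/3.3 = 0.000007047 W
    P_R4 = (13.14 - 0.007188)²/24000 = 0.007186 W
    P_R5 = (0.004822 - 0.007188)²/16 = 0.0000003497 W
    P_R6 = (0 - 0.007188)²/18 = 0.00000287 W
  P_total = P_R1 + P_R2 + P_R3 + P_R4 + P_R5 + P_R6 = 0.02791 W

Final answers:
1. V_4 = 0.007188 V
2. I_R3 = 0.001461 A
3. P_R4 = 0.007186 W
4. P_total = 0.02791 W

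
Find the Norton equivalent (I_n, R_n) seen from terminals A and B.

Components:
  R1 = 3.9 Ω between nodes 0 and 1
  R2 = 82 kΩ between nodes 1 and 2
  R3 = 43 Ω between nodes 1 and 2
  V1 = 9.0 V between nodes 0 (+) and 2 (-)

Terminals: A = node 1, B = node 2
Find the Thévenin equivalent first; then I_n = V_th/R_th and R_n = R_th.
Step 1 — V_th is the open-circuit voltage V_A - V_B (nothing connected across the terminals).
Nodal analysis, taking node 2 as the 0 V reference.
Source V1 fixes V_0 = 9 V.
KCL at each unknown node (sum of currents leaving = 0; resistances in Ω):
  Node 1: (V_1 - 9)/3.9 + (V_1 - 0)/82000 + (V_1 - 0)/43 = 0
Collecting terms: 0.2797 × V_1 = 2.308  =>  V_1 = 8.251 V
V_th = V_1 - V_2 = 8.251 - 0 = 8.251 V
Step 2 — R_th: zero the source — replace V1 by a short circuit (node 2 merges into node 0) — and find the resistance seen between A (node 1) and B (node 0).
Reduce the network between node 1 (A) and node 0 (B) by series/parallel combination:
  Rp1 = R1 ‖ R2 ‖ R3 (parallel, all between nodes 0 and 1) = 1/(1/3.9 + 1/82000 + 1/43) = 3.576 Ω
R_th = 3.576 Ω
I_n = V_th/R_th = 8.251/3.576 = 2.308 A, and R_n = R_th = 3.576 Ω

Final answer: I_n = 2.308 A, R_n = 3.576 Ω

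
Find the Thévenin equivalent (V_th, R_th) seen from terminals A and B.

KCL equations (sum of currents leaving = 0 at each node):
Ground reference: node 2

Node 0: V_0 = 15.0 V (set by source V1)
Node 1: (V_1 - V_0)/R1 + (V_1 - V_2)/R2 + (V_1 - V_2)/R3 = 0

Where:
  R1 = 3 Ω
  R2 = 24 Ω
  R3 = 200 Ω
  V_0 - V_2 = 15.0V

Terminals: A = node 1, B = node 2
Step 1 — V_th is the open-circuit voltage V_A - V_B (nothing connected across the terminals).
Nodal analysis, taking node 2 as the 0 V reference.
Source V1 fixes V_0 = 15 V.
KCL at each unknown node (sum of currents leaving = 0; resistances in Ω):
  Node 1: (V_1 - 15)/3 + (V_1 - 0)/24 + (V_1 - 0)/200 = 0
Collecting terms: 0.38 × V_1 = 5  =>  V_1 = 13.16 V
V_th = V_1 - V_2 = 13.16 - 0 = 13.16 V
Step 2 — R_th: zero the source — replace V1 by a short circuit (node 2 merges into node 0) — and find the resistance seen between A (node 1) and B (node 0).
Reduce the network between node 1 (A) and node 0 (B) by series/parallel combination:
  Rp1 = R1 ‖ R2 ‖ R3 (parallel, all between nodes 0 and 1) = 1/(1/3 + 1/24 + 1/200) = 2.632 Ω
R_th = 2.632 Ω

Final answer: V_th = 13.16 V, R_th = 2.632 Ω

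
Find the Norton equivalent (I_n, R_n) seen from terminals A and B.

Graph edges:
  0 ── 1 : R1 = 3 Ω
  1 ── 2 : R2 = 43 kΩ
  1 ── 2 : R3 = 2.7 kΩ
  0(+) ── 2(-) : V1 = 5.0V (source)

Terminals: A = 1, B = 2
Find the Thévenin equivalent first; then I_n = V_th/R_th and R_n = R_th.
Step 1 — V_th is the open-circuit voltage V_A - V_B (nothing connected across the terminals).
Nodal analysis, taking node 2 as the 0 V reference.
Source V1 fixes V_0 = 5 V.
KCL at each unknown node (sum of currents leaving = 0; resistances in Ω):
  Node 1: (V_1 - 5)/3 + (V_1 - 0)/43000 + (V_1 - 0)/2700 = 0
Collecting terms: 0.3337 × V_1 = 1.667  =>  V_1 = 4.994 V
V_th = V_1 - V_2 = 4.994 - 0 = 4.994 V
Step 2 — R_th: zero the source — replace V1 by a short circuit (node 2 merges into node 0) — and find the resistance seen between A (node 1) and B (node 0).
Reduce the network between node 1 (A) and node 0 (B) by series/parallel combination:
  Rp1 = R1 ‖ R2 ‖ R3 (parallel, all between nodes 0 and 1) = 1/(1/3 + 1/43000 + 1/2700) = 2.996 Ω
R_th = 2.996 Ω
I_n = V_th/R_th = 4.994/2.996 = 1.667 A, and R_n = R_th = 2.996 Ω

Final answer: I_n = 1.667 A, R_n = 2.996 Ω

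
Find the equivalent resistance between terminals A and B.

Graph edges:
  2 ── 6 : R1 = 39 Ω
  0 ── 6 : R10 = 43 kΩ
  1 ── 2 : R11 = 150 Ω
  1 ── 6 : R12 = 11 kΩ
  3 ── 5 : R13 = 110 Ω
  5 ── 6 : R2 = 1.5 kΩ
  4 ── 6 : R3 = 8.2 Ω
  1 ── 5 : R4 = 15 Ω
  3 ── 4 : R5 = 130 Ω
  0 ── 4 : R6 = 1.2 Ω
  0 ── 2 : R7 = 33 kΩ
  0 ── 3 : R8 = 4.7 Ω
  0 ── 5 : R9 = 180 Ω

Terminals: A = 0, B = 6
The network is not a plain series/parallel combination. Inject a 1 A test current into terminal A (node 0) and return it from terminal B (node 6); then R_eq = V_A / (1 A).
Nodal analysis, taking node 6 as the 0 V reference.
Current source I_test pushes 1 A into node 0 and draws it out of node 6.
KCL at each unknown node (sum of currents leaving = 0; resistances in Ω):
  Node 0: (V_0 - V_4)/1.2 + (V_0 - V_2)/33000 + (V_0 - V_3)/4.7 + (V_0 - V_5)/180 + (V_0 - 0)/43000 - 1 = 0
  Node 1: (V_1 - V_5)/15 + (V_1 - V_2)/150 + (V_1 - 0)/11000 = 0
  Node 2: (V_2 - V_0)/33000 + (V_2 - V_1)/150 + (V_2 - 0)/39 = 0
  Node 3: (V_3 - V_0)/4.7 + (V_3 - V_4)/130 + (V_3 - V_5)/110 = 0
  Node 4: (V_4 - V_0)/1.2 + (V_4 - V_3)/130 + (V_4 - 0)/8.2 = 0
  Node 5: (V_5 - V_0)/180 + (V_5 - V_1)/15 + (V_5 - V_3)/110 + (V_5 - 0)/1500 = 0
Collecting terms (coefficients in siemens):
  1.052·V_0 - 0.0000303·V_2 - 0.2128·V_3 - 0.8333·V_4 - 0.005556·V_5 = 1
  0.07342·V_1 - 0.006667·V_2 - 0.06667·V_5 = 0
  0.03234·V_2 - 0.0000303·V_0 - 0.006667·V_1 = 0
  0.2295·V_3 - 0.2128·V_0 - 0.007692·V_4 - 0.009091·V_5 = 0
  0.963·V_4 - 0.8333·V_0 - 0.007692·V_3 = 0
  0.08198·V_5 - 0.005556·V_0 - 0.06667·V_1 - 0.009091·V_3 = 0
Solving these 6 simultaneous equations (Gaussian elimination) gives:
  V_0 = 9.044 V, V_1 = 5.984 V, V_2 = 1.242 V, V_3 = 8.903 V
  V_4 = 7.897 V, V_5 = 6.467 V
R_eq = V_0 / 1 A = 9.044 Ω

Final answer: 9.044 Ω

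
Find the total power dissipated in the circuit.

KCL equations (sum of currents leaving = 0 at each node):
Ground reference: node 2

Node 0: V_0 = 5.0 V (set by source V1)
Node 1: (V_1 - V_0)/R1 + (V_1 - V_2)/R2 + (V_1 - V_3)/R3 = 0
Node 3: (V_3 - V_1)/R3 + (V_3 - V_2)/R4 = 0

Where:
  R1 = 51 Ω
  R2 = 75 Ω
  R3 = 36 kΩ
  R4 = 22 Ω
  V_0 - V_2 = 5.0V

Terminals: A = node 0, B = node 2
Nodal analysis, taking node 2 as the 0 V reference.
Source V1 fixes V_0 = 5 V.
KCL at each unknown node (sum of currents leaving = 0; resistances in Ω):
  Node 1: (V_1 - 5)/51 + (V_1 - 0)/75 + (V_1 - V_3)/36000 = 0
  Node 3: (V_3 - V_1)/36000 + (V_3 - 0)/22 = 0
Collecting terms (coefficients in siemens):
  0.03297·V_1 - 0.00002778·V_3 = 0.09804
  0.04548·V_3 - 0.00002778·V_1 = 0
Determinant D = (0.03297)(0.04548) - (-0.00002778)(-0.00002778) = 0.0015
V_1 = [(0.09804)(0.04548) - (-0.00002778)(0)]/D = 2.974 V
V_3 = [(0.03297)(0) - (0.09804)(-0.00002778)]/D = 0.001816 V
Power in each resistor, P = (ΔV)²/R:
  P_R1 = (5 - 2.974)²/51 = 0.08051 W
  P_R2 = (2.974 - 0)²/75 = 0.1179 W
  P_R3 = (2.974 - 0.001816)²/36000 = 0.0002453 W
  P_R4 = (0 - 0.001816)²/22 = 0.0000001499 W
P_total = P_R1 + P_R2 + P_R3 + P_R4 = 0.1987 W

Final answer: 0.1987 W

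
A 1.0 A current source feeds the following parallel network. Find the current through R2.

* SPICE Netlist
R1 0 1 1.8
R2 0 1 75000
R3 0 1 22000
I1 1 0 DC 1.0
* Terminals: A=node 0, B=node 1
All resistors sit directly between nodes 0 and 1, so they are in parallel and share one voltage V; the full source current 1 A splits among them.
1/R_par = 1/1.8 + 1/75000 + 1/22000 = 0.5556 S  =>  R_par = 1.8 Ω
V = I × R_par = 1 × 1.8 = 1.8 V
I_R2 = V/R2 = 1.8/75000 = 0.000024 A

Final answer: 2.4e-05 A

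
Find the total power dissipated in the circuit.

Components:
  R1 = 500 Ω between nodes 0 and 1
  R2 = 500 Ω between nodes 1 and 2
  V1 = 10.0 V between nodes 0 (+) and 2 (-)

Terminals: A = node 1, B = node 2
Nodal analysis, taking node 2 as the 0 V reference.
Source V1 fixes V_0 = 10 V.
KCL at each unknown node (sum of currents leaving = 0; resistances in Ω):
  Node 1: (V_1 - 10)/500 + (V_1 - 0)/500 = 0
Collecting terms: 0.004 × V_1 = 0.02  =>  V_1 = 5 V
Power in each resistor, P = (ΔV)²/R:
  P_R1 = (10 - 5)²/500 = 0.05 W
  P_R2 = (5 - 0)²/500 = 0.05 W
P_total = P_R1 + P_R2 = 0.1 W

Final answer: 0.1 W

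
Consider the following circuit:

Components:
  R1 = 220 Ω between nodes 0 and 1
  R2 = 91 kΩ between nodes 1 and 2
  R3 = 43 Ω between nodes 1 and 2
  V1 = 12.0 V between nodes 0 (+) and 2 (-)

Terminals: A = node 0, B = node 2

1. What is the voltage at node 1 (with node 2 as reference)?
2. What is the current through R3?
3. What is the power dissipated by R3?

Nodal analysis, taking node 2 as the 0 V reference.
Source V1 fixes V_0 = 12 V.
KCL at each unknown node (sum of currents leaving = 0; resistances in Ω):
  Node 1: (V_1 - 12)/220 + (V_1 - 0)/91000 + (V_1 - 0)/43 = 0
Collecting terms: 0.02781 × V_1 = 0.05455  =>  V_1 = 1.961 V
Part 1:
  Read off the nodal solution: V_1 = 1.961 V
Part 2:
  I_R3 = (V_1 - V_2)/R3 = (1.961 - 0)/43 = 0.04561 A
  Magnitude: I_R3 = 0.04561 A
Part 3:
  I_R3 = (V_1 - V_2)/R3 = (1.961 - 0)/43 = 0.04561 A
  P_R3 = I_R3² × R3 = (0.04561)² × 43 = 0.08945 W

Final answers:
1. V_1 = 1.961 V
2. I_R3 = 0.04561 A
3. P_R3 = 0.08945 W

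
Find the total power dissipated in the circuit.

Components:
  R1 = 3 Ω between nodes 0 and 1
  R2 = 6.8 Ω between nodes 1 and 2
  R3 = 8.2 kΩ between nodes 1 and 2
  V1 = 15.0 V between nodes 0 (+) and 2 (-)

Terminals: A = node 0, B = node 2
Nodal analysis, taking node 2 as the 0 V reference.
Source V1 fixes V_0 = 15 V.
KCL at each unknown node (sum of currents leaving = 0; resistances in Ω):
  Node 1: (V_1 - 15)/3 + (V_1 - 0)/6.8 + (V_1 - 0)/8200 = 0
Collecting terms: 0.4805 × V_1 = 5  =>  V_1 = 10.41 V
Power in each resistor, P = (ΔV)²/R:
  P_R1 = (15 - 10.41)²/3 = 7.036 W
  P_R2 = (10.41 - 0)²/6.8 = 15.92 W
  P_R3 = (10.41 - 0)²/8200 = 0.0132 W
P_total = P_R1 + P_R2 + P_R3 = 22.97 W

Final answer: 22.97 W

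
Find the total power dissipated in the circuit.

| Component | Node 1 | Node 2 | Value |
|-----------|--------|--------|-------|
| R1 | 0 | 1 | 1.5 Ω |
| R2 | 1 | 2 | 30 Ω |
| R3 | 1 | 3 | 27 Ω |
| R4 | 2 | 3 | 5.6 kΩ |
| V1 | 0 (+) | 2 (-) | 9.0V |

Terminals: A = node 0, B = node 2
Nodal analysis, taking node 2 as the 0 V reference.
Source V1 fixes V_0 = 9 V.
KCL at each unknown node (sum of currents leaving = 0; resistances in Ω):
  Node 1: (V_1 - 9)/1.5 + (V_1 - 0)/30 + (V_1 - V_3)/27 = 0
  Node 3: (V_3 - V_1)/27 + (V_3 - 0)/5600 = 0
Collecting terms (coefficients in siemens):
  0.737·V_1 - 0.03704·V_3 = 6
  0.03722·V_3 - 0.03704·V_1 = 0
Determinant D = (0.737)(0.03722) - (-0.03704)(-0.03704) = 0.02606
V_1 = [(6)(0.03722) - (-0.03704)(0)]/D = 8.569 V
V_3 = [(0.737)(0) - (6)(-0.03704)]/D = 8.528 V
Power in each resistor, P = (ΔV)²/R:
  P_R1 = (9 - 8.569)²/1.5 = 0.1237 W
  P_R2 = (8.569 - 0)²/30 = 2.448 W
  P_R3 = (8.569 - 8.528)²/27 = 0.00006262 W
  P_R4 = (0 - 8.528)²/5600 = 0.01299 W
P_total = P_R1 + P_R2 + P_R3 + P_R4 = 2.584 W

Final answer: 2.584 W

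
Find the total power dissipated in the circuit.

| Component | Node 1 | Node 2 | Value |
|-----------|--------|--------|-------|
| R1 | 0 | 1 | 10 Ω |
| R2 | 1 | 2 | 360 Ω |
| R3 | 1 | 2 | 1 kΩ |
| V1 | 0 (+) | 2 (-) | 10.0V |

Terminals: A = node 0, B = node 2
Nodal analysis, taking node 2 as the 0 V reference.
Source V1 fixes V_0 = 10 V.
KCL at each unknown node (sum of currents leaving = 0; resistances in Ω):
  Node 1: (V_1 - 10)/10 + (V_1 - 0)/360 + (V_1 - 0)/1000 = 0
Collecting terms: 0.1038 × V_1 = 1  =>  V_1 = 9.636 V
Power in each resistor, P = (ΔV)²/R:
  P_R1 = (10 - 9.636)²/10 = 0.01325 W
  P_R2 = (9.636 - 0)²/360 = 0.2579 W
  P_R3 = (9.636 - 0)²/1000 = 0.09285 W
P_total = P_R1 + P_R2 + P_R3 = 0.364 W

Final answer: 0.364 W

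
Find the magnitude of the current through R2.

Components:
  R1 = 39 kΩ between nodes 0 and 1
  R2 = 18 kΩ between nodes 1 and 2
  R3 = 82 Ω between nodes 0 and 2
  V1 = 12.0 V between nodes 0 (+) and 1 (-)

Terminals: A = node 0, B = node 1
Nodal analysis, taking node 1 as the 0 V reference.
Source V1 fixes V_0 = 12 V.
KCL at each unknown node (sum of currents leaving = 0; resistances in Ω):
  Node 2: (V_2 - 0)/18000 + (V_2 - 12)/82 = 0
Collecting terms: 0.01225 × V_2 = 0.1463  =>  V_2 = 11.95 V
I_R2 = (V_1 - V_2)/R2 = (0 - 11.95)/18000 = -0.0006636 A
|I_R2| = 0.0006636 A

Final answer: |I_R2| = 0.0006636 A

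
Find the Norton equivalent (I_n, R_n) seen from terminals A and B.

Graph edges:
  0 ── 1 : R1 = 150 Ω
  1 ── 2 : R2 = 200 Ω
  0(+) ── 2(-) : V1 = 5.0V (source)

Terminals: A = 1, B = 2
Find the Thévenin equivalent first; then I_n = V_th/R_th and R_n = R_th.
Step 1 — V_th is the open-circuit voltage V_A - V_B (nothing connected across the terminals).
Nodal analysis, taking node 2 as the 0 V reference.
Source V1 fixes V_0 = 5 V.
KCL at each unknown node (sum of currents leaving = 0; resistances in Ω):
  Node 1: (V_1 - 5)/150 + (V_1 - 0)/200 = 0
Collecting terms: 0.01167 × V_1 = 0.03333  =>  V_1 = 2.857 V
V_th = V_1 - V_2 = 2.857 - 0 = 2.857 V
Step 2 — R_th: zero the source — replace V1 by a short circuit (node 2 merges into node 0) — and find the resistance seen between A (node 1) and B (node 0).
Reduce the network between node 1 (A) and node 0 (B) by series/parallel combination:
  Rp1 = R1 ‖ R2 (parallel, both between nodes 0 and 1) = 1/(1/150 + 1/200) = 85.71 Ω
R_th = 85.71 Ω
I_n = V_th/R_th = 2.857/85.71 = 0.03333 A, and R_n = R_th = 85.71 Ω

Final answer: I_n = 0.03333 A, R_n = 85.71 Ω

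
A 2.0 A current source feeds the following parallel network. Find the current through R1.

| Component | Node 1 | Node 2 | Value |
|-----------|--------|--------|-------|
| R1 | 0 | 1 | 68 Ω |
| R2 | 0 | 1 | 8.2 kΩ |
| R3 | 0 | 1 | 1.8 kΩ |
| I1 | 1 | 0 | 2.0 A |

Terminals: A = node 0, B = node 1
All resistors sit directly between nodes 0 and 1, so they are in parallel and share one voltage V; the full source current 2 A splits among them.
1/R_par = 1/68 + 1/8200 + 1/1800 = 0.01538 S  =>  R_par = 65.01 Ω
V = I × R_par = 2 × 65.01 = 130 V
I_R1 = V/R1 = 130/68 = 1.912 A

Final answer: 1.912 A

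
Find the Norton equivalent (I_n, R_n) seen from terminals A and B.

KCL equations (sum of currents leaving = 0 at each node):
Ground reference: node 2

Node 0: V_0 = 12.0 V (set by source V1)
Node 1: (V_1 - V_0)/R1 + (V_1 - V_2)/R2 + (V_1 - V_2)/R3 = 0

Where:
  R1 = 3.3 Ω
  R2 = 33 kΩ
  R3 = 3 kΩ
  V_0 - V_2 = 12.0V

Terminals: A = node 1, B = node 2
Find the Thévenin equivalent first; then I_n = V_th/R_th and R_n = R_th.
Step 1 — V_th is the open-circuit voltage V_A - V_B (nothing connected across the terminals).
Nodal analysis, taking node 2 as the 0 V reference.
Source V1 fixes V_0 = 12 V.
KCL at each unknown node (sum of currents leaving = 0; resistances in Ω):
  Node 1: (V_1 - 12)/3.3 + (V_1 - 0)/33000 + (V_1 - 0)/3000 = 0
Collecting terms: 0.3034 × V_1 = 3.636  =>  V_1 = 11.99 V
V_th = V_1 - V_2 = 11.99 - 0 = 11.99 V
Step 2 — R_th: zero the source — replace V1 by a short circuit (node 2 merges into node 0) — and find the resistance seen between A (node 1) and B (node 0).
Reduce the network between node 1 (A) and node 0 (B) by series/parallel combination:
  Rp1 = R1 ‖ R2 ‖ R3 (parallel, all between nodes 0 and 1) = 1/(1/3.3 + 1/33000 + 1/3000) = 3.296 Ω
R_th = 3.296 Ω
I_n = V_th/R_th = 11.99/3.296 = 3.636 A, and R_n = R_th = 3.296 Ω

Final answer: I_n = 3.636 A, R_n = 3.296 Ω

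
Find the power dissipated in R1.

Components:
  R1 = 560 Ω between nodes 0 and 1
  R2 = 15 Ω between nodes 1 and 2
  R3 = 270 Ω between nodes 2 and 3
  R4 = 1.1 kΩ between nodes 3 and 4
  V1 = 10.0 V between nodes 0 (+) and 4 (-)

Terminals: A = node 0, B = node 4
Nodal analysis, taking node 4 as the 0 V reference.
Source V1 fixes V_0 = 10 V.
KCL at each unknown node (sum of currents leaving = 0; resistances in Ω):
  Node 1: (V_1 - 10)/560 + (V_1 - V_2)/15 = 0
  Node 2: (V_2 - V_1)/15 + (V_2 - V_3)/270 = 0
  Node 3: (V_3 - V_2)/270 + (V_3 - 0)/1100 = 0
Collecting terms (coefficients in siemens):
  0.06845·V_1 - 0.06667·V_2 = 0.01786
  0.07037·V_2 - 0.06667·V_1 - 0.003704·V_3 = 0
  0.004613·V_3 - 0.003704·V_2 = 0
Solving these 3 simultaneous equations (Gaussian elimination) gives:
  V_1 = 7.121 V, V_2 = 7.044 V, V_3 = 5.656 V
I_R1 = (V_0 - V_1)/R1 = (10 - 7.121)/560 = 0.005141 A
P_R1 = I_R1² × R1 = (0.005141)² × 560 = 0.0148 W

Final answer: 0.0148 W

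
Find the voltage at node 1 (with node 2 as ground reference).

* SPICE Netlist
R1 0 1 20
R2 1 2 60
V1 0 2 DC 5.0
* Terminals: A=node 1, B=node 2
Nodal analysis, taking node 2 as the 0 V reference.
Source V1 fixes V_0 = 5 V.
KCL at each unknown node (sum of currents leaving = 0; resistances in Ω):
  Node 1: (V_1 - 5)/20 + (V_1 - 0)/60 = 0
Collecting terms: 0.06667 × V_1 = 0.25  =>  V_1 = 3.75 V
The requested potential is V_1 = 3.75 V.

Final answer: V_1 = 3.75 V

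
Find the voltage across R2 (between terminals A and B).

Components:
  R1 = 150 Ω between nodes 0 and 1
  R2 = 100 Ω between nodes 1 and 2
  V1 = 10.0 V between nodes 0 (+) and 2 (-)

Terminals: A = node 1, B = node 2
R1 and R2 are in series across V1 (node 0 → node 1 → node 2), and the output A–B is taken across R2, so this is a voltage divider.
Series current: I = V1/(R1 + R2) = 10/(150 + 100) = 10/250 = 0.04 A
V_R2 = I × R2 = V1 × R2/(R1 + R2) = 10 × 100/250 = 4 V

Final answer: 4 V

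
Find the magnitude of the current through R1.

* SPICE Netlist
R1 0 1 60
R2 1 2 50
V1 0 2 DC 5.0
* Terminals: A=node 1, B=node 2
Nodal analysis, taking node 2 as the 0 V reference.
Source V1 fixes V_0 = 5 V.
KCL at each unknown node (sum of currents leaving = 0; resistances in Ω):
  Node 1: (V_1 - 5)/60 + (V_1 - 0)/50 = 0
Collecting terms: 0.03667 × V_1 = 0.08333  =>  V_1 = 2.273 V
I_R1 = (V_0 - V_1)/R1 = (5 - 2.273)/60 = 0.04545 A
|I_R1| = 0.04545 A

Final answer: |I_R1| = 0.04545 A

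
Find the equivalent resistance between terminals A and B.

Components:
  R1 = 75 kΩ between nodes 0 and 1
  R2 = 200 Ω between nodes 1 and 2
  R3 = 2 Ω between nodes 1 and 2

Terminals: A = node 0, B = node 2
Reduce the network between node 0 (A) and node 2 (B) by series/parallel combination:
  Rp1 = R2 ‖ R3 (parallel, both between nodes 1 and 2) = 1/(1/200 + 1/2) = 1.98 Ω
  Rs1 = R1 + Rp1 (series, joined only at node 1) = 75000 + 1.98 = 75000 Ω
R_eq = 75 kΩ

Final answer: 75 kΩ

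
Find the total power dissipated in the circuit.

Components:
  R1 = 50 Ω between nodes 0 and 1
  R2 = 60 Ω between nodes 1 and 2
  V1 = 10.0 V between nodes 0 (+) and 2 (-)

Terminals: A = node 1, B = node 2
Nodal analysis, taking node 2 as the 0 V reference.
Source V1 fixes V_0 = 10 V.
KCL at each unknown node (sum of currents leaving = 0; resistances in Ω):
  Node 1: (V_1 - 10)/50 + (V_1 - 0)/60 = 0
Collecting terms: 0.03667 × V_1 = 0.2  =>  V_1 = 5.455 V
Power in each resistor, P = (ΔV)²/R:
  P_R1 = (10 - 5.455)²/50 = 0.4132 W
  P_R2 = (5.455 - 0)²/60 = 0.4959 W
P_total = P_R1 + P_R2 = 0.9091 W

Final answer: 0.9091 W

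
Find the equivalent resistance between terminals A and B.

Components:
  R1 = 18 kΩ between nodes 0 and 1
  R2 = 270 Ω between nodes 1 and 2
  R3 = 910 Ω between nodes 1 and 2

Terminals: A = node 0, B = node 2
Reduce the network between node 0 (A) and node 2 (B) by series/parallel combination:
  Rp1 = R2 ‖ R3 (parallel, both between nodes 1 and 2) = 1/(1/270 + 1/910) = 208.2 Ω
  Rs1 = R1 + Rp1 (series, joined only at node 1) = 18000 + 208.2 = 18210 Ω
R_eq = 18.21 kΩ

Final answer: 18.21 kΩ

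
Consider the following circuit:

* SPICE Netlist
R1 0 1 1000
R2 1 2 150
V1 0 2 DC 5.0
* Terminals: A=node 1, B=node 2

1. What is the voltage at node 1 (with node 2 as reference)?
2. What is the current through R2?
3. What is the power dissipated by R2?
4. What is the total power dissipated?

Nodal analysis, taking node 2 as the 0 V reference.
Source V1 fixes V_0 = 5 V.
KCL at each unknown node (sum of currents leaving = 0; resistances in Ω):
  Node 1: (V_1 - 5)/1000 + (V_1 - 0)/150 = 0
Collecting terms: 0.007667 × V_1 = 0.005  =>  V_1 = 0.6522 V
Part 1:
  Read off the nodal solution: V_1 = 0.6522 V
Part 2:
  I_R2 = (V_1 - V_2)/R2 = (0.6522 - 0)/150 = 0.004348 A
  Magnitude: I_R2 = 0.004348 A
Part 3:
  I_R2 = (V_1 - V_2)/R2 = (0.6522 - 0)/150 = 0.004348 A
  P_R2 = I_R2² × R2 = (0.004348)² × 150 = 0.002836 W
Part 4:
  Power in each resistor, P = (ΔV)²/R:
    P_R1 = (5 - 0.6522)²/1000 = 0.0189 W
    P_R2 = (0.6522 - 0)²/150 = 0.002836 W
  P_total = P_R1 + P_R2 = 0.02174 W

Final answers:
1. V_1 = 0.6522 V
2. I_R2 = 0.004348 A
3. P_R2 = 0.002836 W
4. P_total = 0.02174 W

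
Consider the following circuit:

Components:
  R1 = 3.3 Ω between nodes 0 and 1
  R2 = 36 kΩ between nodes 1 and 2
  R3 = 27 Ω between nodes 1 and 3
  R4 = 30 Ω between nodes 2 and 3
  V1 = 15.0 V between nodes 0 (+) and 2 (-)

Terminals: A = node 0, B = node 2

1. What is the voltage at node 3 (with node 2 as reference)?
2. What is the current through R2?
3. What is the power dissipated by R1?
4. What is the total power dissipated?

Nodal analysis, taking node 2 as the 0 V reference.
Source V1 fixes V_0 = 15 V.
KCL at each unknown node (sum of currents leaving = 0; resistances in Ω):
  Node 1: (V_1 - 15)/3.3 + (V_1 - 0)/36000 + (V_1 - V_3)/27 = 0
  Node 3: (V_3 - V_1)/27 + (V_3 - 0)/30 = 0
Collecting terms (coefficients in siemens):
  0.3401·V_1 - 0.03704·V_3 = 4.545
  0.07037·V_3 - 0.03704·V_1 = 0
Determinant D = (0.3401)(0.07037) - (-0.03704)(-0.03704) = 0.02256
V_1 = [(4.545)(0.07037) - (-0.03704)(0)]/D = 14.18 V
V_3 = [(0.3401)(0) - (4.545)(-0.03704)]/D = 7.462 V
Part 1:
  Read off the nodal solution: V_3 = 7.462 V
Part 2:
  I_R2 = (V_1 - V_2)/R2 = (14.18 - 0)/36000 = 0.0003938 A
  Magnitude: I_R2 = 0.0003938 A
Part 3:
  I_R1 = (V_0 - V_1)/R1 = (15 - 14.18)/3.3 = 0.2491 A
  P_R1 = I_R1² × R1 = (0.2491)² × 3.3 = 0.2048 W
Part 4:
  Power in each resistor, P = (ΔV)²/R:
    P_R1 = (15 - 14.18)²/3.3 = 0.2048 W
    P_R2 = (14.18 - 0)²/36000 = 0.005584 W
    P_R3 = (14.18 - 7.462)²/27 = 1.67 W
    P_R4 = (0 - 7.462)²/30 = 1.856 W
  P_total = P_R1 + P_R2 + P_R3 + P_R4 = 3.737 W

Final answers:
1. V_3 = 7.462 V
2. I_R2 = 0.0003938 A
3. P_R1 = 0.2048 W
4. P_total = 3.737 W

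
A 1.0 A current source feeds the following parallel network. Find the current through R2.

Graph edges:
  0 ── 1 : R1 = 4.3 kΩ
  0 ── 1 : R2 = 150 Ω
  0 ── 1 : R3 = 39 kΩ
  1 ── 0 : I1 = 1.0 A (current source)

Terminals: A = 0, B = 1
All resistors sit directly between nodes 0 and 1, so they are in parallel and share one voltage V; the full source current 1 A splits among them.
1/R_par = 1/4300 + 1/150 + 1/39000 = 0.006925 S  =>  R_par = 144.4 Ω
V = I × R_par = 1 × 144.4 = 144.4 V
I_R2 = V/R2 = 144.4/150 = 0.9627 A

Final answer: 0.9627 A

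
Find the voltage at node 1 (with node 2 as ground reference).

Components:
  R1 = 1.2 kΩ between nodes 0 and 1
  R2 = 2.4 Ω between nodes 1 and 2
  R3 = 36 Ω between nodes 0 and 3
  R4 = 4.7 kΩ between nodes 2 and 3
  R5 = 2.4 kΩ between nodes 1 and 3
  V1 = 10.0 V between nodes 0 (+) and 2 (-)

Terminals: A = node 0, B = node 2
Nodal analysis, taking node 2 as the 0 V reference.
Source V1 fixes V_0 = 10 V.
KCL at each unknown node (sum of currents leaving = 0; resistances in Ω):
  Node 1: (V_1 - 10)/1200 + (V_1 - 0)/2.4 + (V_1 - V_3)/2400 = 0
  Node 3: (V_3 - 10)/36 + (V_3 - 0)/4700 + (V_3 - V_1)/2400 = 0
Collecting terms (coefficients in siemens):
  0.4179·V_1 - 0.0004167·V_3 = 0.008333
  0.02841·V_3 - 0.0004167·V_1 = 0.2778
Determinant D = (0.4179)(0.02841) - (-0.0004167)(-0.0004167) = 0.01187
V_1 = [(0.008333)(0.02841) - (-0.0004167)(0.2778)]/D = 0.02969 V
V_3 = [(0.4179)(0.2778) - (0.008333)(-0.0004167)]/D = 9.779 V
The requested potential is V_1 = 0.02969 V.

Final answer: V_1 = 0.02969 V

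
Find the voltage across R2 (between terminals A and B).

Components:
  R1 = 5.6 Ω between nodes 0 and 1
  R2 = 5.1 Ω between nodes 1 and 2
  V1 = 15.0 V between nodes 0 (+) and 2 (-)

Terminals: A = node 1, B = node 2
R1 and R2 are in series across V1 (node 0 → node 1 → node 2), and the output A–B is taken across R2, so this is a voltage divider.
Series current: I = V1/(R1 + R2) = 15/(5.6 + 5.1) = 15/10.7 = 1.402 A
V_R2 = I × R2 = V1 × R2/(R1 + R2) = 15 × 5.1/10.7 = 7.15 V

Final answer: 7.15 V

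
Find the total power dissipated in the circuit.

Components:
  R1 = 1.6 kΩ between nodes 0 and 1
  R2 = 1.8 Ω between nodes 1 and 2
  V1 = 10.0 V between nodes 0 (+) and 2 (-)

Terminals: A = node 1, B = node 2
Nodal analysis, taking node 2 as the 0 V reference.
Source V1 fixes V_0 = 10 V.
KCL at each unknown node (sum of currents leaving = 0; resistances in Ω):
  Node 1: (V_1 - 10)/1600 + (V_1 - 0)/1.8 = 0
Collecting terms: 0.5562 × V_1 = 0.00625  =>  V_1 = 0.01124 V
Power in each resistor, P = (ΔV)²/R:
  P_R1 = (10 - 0.01124)²/1600 = 0.06236 W
  P_R2 = (0.01124 - 0)²/1.8 = 0.00007015 W
P_total = P_R1 + P_R2 = 0.06243 W

Final answer: 0.06243 W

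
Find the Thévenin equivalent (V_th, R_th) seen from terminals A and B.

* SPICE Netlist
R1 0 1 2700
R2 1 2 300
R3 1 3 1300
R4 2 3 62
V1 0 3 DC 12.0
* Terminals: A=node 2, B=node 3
Step 1 — V_th is the open-circuit voltage V_A - V_B (nothing connected across the terminals).
Nodal analysis, taking node 3 as the 0 V reference.
Source V1 fixes V_0 = 12 V.
KCL at each unknown node (sum of currents leaving = 0; resistances in Ω):
  Node 1: (V_1 - 12)/2700 + (V_1 - V_2)/300 + (V_1 - 0)/1300 = 0
  Node 2: (V_2 - V_1)/300 + (V_2 - 0)/62 = 0
Collecting terms (coefficients in siemens):
  0.004473·V_1 - 0.003333·V_2 = 0.004444
  0.01946·V_2 - 0.003333·V_1 = 0
Determinant D = (0.004473)(0.01946) - (-0.003333)(-0.003333) = 0.00007594
V_1 = [(0.004444)(0.01946) - (-0.003333)(0)]/D = 1.139 V
V_2 = [(0.004473)(0) - (0.004444)(-0.003333)]/D = 0.1951 V
V_th = V_2 - V_3 = 0.1951 - 0 = 0.1951 V
Step 2 — R_th: zero the source — replace V1 by a short circuit (node 3 merges into node 0) — and find the resistance seen between A (node 2) and B (node 0).
Reduce the network between node 2 (A) and node 0 (B) by series/parallel combination:
  Rp1 = R1 ‖ R3 (parallel, both between nodes 0 and 1) = 1/(1/2700 + 1/1300) = 877.5 Ω
  Rs1 = R2 + Rp1 (series, joined only at node 1) = 300 + 877.5 = 1178 Ω
  Rp2 = R4 ‖ Rs1 (parallel, both between nodes 0 and 2) = 1/(1/62 + 1/1178) = 58.9 Ω
R_th = 58.9 Ω

Final answer: V_th = 0.1951 V, R_th = 58.9 Ω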